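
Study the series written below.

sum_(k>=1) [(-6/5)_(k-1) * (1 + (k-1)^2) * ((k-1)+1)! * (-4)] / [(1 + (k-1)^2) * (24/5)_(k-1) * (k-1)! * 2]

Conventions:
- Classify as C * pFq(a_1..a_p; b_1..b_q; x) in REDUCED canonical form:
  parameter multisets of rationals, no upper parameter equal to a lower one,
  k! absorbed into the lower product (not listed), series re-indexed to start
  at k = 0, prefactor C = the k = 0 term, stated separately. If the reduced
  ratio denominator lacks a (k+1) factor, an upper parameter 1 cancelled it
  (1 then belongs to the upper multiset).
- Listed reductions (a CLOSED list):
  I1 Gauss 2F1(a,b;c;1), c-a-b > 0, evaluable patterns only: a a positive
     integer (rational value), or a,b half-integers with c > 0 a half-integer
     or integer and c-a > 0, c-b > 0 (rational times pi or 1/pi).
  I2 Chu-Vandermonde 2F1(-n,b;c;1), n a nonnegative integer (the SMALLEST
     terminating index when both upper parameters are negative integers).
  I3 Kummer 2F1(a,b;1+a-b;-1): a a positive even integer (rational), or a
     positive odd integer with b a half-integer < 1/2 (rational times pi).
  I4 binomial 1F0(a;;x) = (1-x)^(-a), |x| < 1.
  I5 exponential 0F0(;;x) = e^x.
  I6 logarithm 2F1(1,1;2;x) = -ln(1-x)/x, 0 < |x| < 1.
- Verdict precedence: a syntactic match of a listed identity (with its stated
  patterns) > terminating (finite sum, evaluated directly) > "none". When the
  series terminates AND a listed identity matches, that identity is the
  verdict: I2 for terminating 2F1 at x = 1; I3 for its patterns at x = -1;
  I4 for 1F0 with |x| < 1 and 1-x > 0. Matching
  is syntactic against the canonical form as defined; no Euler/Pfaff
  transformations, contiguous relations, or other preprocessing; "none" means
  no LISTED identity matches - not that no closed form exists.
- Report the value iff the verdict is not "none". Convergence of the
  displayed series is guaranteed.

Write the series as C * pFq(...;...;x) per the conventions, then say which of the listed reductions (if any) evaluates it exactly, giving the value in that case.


Reduced: x = 1, 2F1, upper = {-6/5, 2}, lower = {24/5}, C = -2. Verdict: this is the Gauss summation I1 (x = 1: the Gamma ratio telescopes since c-a-b = 4 > 0 and a = 2 in Z>0). Value: -133/125.

Structural cue: x = 1 and the factorial ratio (C = -2, x = 1) (k+a-1)!/(a-1)! is a rising factorial (a)_k.
Term ratio: r(k) = 1 * (k-6/5) (k+2) / [(k+24/5) (k+1)] - poly over poly, x = 1 from leading terms; C = -2 at k = 0.


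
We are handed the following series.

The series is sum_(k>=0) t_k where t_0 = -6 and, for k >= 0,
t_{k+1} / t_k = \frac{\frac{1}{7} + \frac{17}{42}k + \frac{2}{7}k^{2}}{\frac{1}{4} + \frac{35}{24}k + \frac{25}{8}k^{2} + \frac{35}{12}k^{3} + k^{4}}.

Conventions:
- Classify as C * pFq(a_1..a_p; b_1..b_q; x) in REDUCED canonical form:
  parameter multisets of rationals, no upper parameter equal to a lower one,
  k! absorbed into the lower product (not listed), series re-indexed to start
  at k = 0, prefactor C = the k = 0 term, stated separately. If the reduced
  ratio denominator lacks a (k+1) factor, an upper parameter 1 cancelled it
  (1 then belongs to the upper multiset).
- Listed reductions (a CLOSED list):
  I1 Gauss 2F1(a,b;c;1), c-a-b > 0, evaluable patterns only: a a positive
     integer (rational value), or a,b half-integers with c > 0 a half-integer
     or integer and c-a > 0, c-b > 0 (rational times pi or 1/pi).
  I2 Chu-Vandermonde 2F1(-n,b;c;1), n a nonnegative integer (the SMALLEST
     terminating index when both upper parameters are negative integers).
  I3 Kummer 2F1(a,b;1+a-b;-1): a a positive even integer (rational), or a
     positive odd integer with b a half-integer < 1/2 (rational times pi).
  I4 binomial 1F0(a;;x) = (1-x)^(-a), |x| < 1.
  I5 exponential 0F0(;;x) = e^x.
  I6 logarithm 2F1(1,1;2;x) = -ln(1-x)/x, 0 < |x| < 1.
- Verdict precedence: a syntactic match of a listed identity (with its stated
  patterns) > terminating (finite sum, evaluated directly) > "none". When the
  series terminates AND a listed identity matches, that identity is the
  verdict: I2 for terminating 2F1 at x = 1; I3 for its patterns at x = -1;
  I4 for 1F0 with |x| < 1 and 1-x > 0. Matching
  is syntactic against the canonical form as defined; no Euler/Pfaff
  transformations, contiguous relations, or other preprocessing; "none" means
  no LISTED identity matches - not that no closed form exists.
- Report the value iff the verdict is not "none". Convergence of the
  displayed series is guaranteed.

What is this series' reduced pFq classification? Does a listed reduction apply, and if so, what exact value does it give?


At argument \frac{2}{7}: a 0F1 with upper {-}, lower {\frac{1}{2}}, scaled by C = -6. Verdict: none. A 0F1 with upper {-} fits none of I1-I6 at x = \frac{2}{7}; the sum runs forever.

Key step: t_0 = -6 here, and the ratio is unreduced: k + 2/3 divides both sides (prefactor -6).
Consecutive-term ratio: r(k) = \frac{2}{7} * 1 / [(k+\frac{1}{2}) (k+1)] - poly over poly, x = \frac{2}{7} from leading terms; C = -6 at k = 0.


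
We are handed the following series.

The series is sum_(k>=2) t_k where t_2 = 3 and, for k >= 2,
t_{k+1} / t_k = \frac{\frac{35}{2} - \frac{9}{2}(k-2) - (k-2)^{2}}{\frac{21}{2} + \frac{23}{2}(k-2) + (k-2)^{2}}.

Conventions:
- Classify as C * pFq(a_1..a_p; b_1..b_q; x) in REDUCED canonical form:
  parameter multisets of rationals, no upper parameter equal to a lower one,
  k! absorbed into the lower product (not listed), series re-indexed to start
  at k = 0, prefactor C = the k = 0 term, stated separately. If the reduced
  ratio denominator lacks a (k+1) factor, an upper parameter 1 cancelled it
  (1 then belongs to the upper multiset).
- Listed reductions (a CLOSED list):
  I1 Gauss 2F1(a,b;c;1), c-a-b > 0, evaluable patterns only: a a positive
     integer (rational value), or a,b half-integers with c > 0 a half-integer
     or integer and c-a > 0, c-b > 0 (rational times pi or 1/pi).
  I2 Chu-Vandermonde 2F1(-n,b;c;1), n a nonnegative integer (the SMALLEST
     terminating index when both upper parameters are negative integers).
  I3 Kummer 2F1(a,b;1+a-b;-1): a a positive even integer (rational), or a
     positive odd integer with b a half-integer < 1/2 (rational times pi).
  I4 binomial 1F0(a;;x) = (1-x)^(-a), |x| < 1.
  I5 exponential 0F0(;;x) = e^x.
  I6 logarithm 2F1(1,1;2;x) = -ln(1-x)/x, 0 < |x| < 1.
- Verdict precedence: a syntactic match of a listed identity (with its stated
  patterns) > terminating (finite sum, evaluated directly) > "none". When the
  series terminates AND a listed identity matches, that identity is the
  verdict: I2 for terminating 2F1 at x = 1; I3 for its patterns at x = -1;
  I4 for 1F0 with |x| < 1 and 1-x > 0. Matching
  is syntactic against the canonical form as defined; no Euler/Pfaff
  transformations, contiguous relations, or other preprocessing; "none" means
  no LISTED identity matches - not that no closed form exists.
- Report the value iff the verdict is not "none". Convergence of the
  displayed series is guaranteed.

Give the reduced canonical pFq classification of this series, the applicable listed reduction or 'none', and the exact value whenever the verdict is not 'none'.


The tell: from the first term 3: the expanded ratio factors over Q; C = 3, x = -1, roots give parameters.
Consecutive-term ratio: r(k) = -1 * (k-\frac{5}{2}) (k+7) / [(k+\frac{21}{2}) (k+1)] - rational; roots negated = parameters, x = -1, C = 3.

Reduced: x = -1, 2F1, upper = {-\frac{5}{2}, 7}, lower = {\frac{21}{2}}, C = 3. Verdict: this is Kummer's theorem (I3) (x = -1; c = \frac{21}{2} equals 1+a-b for upper {-\frac{5}{2}, 7}: listed pattern). Its exact value is \frac{14549535}{4194304} \cdot \pi.


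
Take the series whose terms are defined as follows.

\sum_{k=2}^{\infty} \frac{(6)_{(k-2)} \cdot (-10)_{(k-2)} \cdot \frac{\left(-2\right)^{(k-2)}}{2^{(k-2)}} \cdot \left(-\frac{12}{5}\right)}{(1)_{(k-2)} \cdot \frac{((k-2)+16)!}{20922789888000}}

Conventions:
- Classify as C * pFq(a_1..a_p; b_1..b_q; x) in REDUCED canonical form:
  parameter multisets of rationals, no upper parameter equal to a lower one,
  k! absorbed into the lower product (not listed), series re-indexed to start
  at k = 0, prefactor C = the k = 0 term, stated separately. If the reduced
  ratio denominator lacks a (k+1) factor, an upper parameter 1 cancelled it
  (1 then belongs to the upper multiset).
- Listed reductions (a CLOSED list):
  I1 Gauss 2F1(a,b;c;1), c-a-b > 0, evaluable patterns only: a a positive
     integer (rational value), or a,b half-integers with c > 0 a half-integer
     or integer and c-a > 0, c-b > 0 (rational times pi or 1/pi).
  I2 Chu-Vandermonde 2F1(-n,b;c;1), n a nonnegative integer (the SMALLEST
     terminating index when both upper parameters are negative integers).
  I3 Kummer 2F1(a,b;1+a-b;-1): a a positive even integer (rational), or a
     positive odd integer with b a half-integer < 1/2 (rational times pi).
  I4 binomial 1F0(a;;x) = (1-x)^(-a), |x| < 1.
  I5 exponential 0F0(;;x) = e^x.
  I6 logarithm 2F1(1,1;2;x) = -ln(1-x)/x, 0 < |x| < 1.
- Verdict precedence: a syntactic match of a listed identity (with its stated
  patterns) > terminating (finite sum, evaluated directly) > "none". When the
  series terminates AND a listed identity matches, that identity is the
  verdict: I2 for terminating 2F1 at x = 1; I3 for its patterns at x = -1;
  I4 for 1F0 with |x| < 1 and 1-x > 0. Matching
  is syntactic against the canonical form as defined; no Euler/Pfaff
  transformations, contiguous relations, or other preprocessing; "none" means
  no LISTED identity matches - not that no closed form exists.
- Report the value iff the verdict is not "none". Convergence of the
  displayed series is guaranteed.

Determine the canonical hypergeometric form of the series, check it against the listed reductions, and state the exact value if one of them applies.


Reduced: x = -1, 2F1, upper = {-10, 6}, lower = {17}, C = -\frac{12}{5}. Verdict: the Kummer evaluation I3 applies (x = -1; c = 17 equals 1+a-b for upper {-10, 6}: listed pattern). Hence: -\frac{336}{5}.

First insight: from the first term -\frac{12}{5}: the denominator's factorial ratio (C = -12/5) is a lower Pochhammer.
Step ratio: r(k) = -1 * (k-10) (k+6) / [(k+17) (k+1)] - poly over poly, x = -1 from leading terms; C = -\frac{12}{5} at k = 0.


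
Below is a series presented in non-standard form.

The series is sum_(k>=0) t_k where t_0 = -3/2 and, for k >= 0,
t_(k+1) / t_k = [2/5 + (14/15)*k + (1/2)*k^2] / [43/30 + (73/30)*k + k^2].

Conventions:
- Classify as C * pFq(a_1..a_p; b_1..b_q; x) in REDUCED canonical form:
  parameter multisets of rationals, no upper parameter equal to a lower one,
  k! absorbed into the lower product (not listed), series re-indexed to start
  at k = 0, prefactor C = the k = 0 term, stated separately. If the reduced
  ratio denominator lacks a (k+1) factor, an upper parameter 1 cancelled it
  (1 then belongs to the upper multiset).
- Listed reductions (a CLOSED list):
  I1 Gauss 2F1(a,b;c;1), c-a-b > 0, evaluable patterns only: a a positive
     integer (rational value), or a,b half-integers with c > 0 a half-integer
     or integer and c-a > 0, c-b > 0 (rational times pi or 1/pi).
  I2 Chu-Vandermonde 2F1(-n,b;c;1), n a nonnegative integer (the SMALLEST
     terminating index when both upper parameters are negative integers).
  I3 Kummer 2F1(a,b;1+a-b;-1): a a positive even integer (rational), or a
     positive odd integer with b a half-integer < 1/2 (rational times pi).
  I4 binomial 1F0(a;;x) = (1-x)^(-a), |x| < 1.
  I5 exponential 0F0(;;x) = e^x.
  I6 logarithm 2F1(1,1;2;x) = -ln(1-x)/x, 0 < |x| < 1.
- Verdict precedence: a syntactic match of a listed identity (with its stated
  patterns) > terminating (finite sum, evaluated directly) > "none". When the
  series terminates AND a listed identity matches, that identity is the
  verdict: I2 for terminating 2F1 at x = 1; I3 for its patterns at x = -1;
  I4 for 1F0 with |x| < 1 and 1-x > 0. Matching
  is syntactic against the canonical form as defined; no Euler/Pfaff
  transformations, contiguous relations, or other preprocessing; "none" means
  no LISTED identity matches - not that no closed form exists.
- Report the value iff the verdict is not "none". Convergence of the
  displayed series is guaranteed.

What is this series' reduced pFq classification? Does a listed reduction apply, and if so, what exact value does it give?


Key observation: from the first term -3/2: factor the ratio over Q (prefactor -3/2): negated roots = parameters.
Ratio: r(k) = (1/2) * (k+2/3) (k+6/5) / [(k+43/30) (k+1)] - rational in k, leading ratio (1/2); with t_0 = -3/2, classification follows.

At argument 1/2: a 2F1 with upper {2/3, 6/5}, lower {43/30}, scaled by C = -3/2. Verdict: none. Every listed pattern misses the 2F1 form at 1/2, upper {2/3, 6/5}.


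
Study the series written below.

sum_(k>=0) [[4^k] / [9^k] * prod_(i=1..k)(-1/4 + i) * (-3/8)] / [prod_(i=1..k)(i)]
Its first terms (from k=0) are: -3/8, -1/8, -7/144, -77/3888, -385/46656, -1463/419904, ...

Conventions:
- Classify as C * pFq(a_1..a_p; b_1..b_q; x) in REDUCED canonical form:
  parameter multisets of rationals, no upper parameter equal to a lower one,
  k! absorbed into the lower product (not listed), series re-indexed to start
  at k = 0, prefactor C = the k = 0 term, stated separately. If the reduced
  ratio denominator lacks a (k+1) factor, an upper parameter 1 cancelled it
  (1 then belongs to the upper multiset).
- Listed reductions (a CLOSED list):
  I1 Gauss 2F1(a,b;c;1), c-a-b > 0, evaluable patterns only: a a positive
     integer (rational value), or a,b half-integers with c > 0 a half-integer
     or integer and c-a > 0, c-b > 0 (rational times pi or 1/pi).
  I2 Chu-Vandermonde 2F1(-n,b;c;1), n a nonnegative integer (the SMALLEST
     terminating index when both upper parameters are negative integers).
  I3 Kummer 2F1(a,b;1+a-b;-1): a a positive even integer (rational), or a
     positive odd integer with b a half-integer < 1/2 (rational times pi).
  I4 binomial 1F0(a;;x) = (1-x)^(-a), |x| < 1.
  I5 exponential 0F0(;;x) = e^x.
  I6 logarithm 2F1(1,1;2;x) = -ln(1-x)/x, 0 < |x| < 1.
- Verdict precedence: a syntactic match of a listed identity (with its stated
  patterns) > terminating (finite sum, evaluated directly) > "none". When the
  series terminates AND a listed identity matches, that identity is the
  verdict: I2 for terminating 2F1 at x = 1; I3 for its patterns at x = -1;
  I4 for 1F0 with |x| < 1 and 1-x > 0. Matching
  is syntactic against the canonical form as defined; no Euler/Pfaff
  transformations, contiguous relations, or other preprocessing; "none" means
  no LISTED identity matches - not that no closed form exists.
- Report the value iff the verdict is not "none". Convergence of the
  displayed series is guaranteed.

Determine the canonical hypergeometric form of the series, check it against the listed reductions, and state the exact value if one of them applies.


First insight: x = (4/9) and the two geometric factors (prefactor -3/8) combine into one argument.
Adjacent-term ratio: r(k) = (4/9) * (k+3/4) / [(k+1)] - poly over poly, x = (4/9) from leading terms; C = -3/8 at k = 0.

Canonical form: C = -3/8 times 1F0 with upper {3/4}, lower {-}, x = 4/9. Verdict (x = 4/9): the binomial series (I4) applies (the 1F0 binomial series: exponent -3/4, x = 4/9). Sum: (-3/8) * (5/9)^(-3/4).


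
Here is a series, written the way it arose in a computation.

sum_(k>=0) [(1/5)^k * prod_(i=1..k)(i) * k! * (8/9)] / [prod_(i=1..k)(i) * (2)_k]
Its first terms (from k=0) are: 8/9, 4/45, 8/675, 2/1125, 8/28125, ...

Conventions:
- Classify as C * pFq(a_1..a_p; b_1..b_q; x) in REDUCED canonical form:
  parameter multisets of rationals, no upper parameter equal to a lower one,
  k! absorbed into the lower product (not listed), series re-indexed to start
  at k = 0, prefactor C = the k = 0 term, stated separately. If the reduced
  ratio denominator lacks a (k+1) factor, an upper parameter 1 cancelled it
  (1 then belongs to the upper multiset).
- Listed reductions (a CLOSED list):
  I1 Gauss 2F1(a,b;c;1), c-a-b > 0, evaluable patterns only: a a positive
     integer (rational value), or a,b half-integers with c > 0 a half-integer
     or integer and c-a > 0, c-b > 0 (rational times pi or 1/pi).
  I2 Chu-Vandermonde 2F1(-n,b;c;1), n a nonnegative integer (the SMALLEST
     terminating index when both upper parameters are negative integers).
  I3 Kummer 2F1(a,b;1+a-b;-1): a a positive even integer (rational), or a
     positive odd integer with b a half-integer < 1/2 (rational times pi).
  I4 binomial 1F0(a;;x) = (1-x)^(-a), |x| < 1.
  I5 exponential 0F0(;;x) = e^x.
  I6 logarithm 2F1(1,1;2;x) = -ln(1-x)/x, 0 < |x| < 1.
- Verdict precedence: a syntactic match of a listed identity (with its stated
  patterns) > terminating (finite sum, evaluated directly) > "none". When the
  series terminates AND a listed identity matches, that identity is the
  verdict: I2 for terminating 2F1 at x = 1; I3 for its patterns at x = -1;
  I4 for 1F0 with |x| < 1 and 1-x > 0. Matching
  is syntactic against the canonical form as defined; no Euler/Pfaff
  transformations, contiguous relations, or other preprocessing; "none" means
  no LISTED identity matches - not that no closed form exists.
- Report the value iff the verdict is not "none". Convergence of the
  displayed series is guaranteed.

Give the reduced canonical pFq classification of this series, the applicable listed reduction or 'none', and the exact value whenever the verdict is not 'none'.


The series (x = 1/5) is 2F1: upper {1, 1}, lower {2}, prefactor 8/9. Verdict: the logarithmic series (I6) applies (the logarithm: parameters (1,1;2), x = 1/5). Exact value: (-40/9) * ln(4/5).

Structural cue: with t_0 = 8/9, the product of the first k integers (C = 8/9, x = 1/5) is k!.
Step ratio: r(k) = (1/5) * (k+1) (k+1) / [(k+2) (k+1)] - rational in k. x = (1/5); t_0 = 8/9; negate the roots.


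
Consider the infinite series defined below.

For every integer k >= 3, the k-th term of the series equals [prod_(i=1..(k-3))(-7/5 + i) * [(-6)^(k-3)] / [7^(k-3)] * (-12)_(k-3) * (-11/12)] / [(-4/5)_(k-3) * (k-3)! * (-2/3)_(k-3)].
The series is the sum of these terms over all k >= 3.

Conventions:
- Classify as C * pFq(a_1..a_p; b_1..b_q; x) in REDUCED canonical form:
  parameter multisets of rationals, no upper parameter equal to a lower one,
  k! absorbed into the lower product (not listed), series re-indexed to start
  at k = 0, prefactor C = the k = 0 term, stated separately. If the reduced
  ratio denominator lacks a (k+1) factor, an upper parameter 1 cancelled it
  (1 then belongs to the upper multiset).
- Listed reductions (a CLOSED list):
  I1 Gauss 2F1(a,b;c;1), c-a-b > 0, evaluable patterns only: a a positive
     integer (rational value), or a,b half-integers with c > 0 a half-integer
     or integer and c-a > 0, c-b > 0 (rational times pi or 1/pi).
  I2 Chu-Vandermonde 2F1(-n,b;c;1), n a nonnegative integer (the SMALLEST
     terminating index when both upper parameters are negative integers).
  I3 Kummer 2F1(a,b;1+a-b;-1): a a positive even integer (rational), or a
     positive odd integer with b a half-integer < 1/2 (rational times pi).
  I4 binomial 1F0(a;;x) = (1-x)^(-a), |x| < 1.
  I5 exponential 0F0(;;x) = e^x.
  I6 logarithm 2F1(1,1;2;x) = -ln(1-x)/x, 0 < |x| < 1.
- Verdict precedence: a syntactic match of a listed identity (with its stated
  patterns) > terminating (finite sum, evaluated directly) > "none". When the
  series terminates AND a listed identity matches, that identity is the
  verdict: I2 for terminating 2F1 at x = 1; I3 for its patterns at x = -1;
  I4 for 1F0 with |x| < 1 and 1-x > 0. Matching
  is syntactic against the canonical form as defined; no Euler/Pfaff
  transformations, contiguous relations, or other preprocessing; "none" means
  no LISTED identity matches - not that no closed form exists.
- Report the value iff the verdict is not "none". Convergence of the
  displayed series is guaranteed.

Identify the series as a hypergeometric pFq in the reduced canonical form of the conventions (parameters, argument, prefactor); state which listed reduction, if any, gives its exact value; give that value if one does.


The tell: with t_0 = -11/12, the running product (C = -11/12, x = -6/7) telescopes to a rising factorial.
Adjacent-term ratio: r(k) = (-6/7) * (k-12) (k-2/5) / [(k-4/5) (k-2/3) (k+1)] - rational in k, leading ratio (-6/7); with t_0 = -11/12, classification follows.

The series (x = -6/7) is 2F2: upper {-12, -2/5}, lower {-4/5, -2/3}, prefactor -11/12. Verdict: terminating (-12 upstairs). 13 nonzero terms in all; added directly. Hence: 842308377097957633838363437/336625439893995487053000.


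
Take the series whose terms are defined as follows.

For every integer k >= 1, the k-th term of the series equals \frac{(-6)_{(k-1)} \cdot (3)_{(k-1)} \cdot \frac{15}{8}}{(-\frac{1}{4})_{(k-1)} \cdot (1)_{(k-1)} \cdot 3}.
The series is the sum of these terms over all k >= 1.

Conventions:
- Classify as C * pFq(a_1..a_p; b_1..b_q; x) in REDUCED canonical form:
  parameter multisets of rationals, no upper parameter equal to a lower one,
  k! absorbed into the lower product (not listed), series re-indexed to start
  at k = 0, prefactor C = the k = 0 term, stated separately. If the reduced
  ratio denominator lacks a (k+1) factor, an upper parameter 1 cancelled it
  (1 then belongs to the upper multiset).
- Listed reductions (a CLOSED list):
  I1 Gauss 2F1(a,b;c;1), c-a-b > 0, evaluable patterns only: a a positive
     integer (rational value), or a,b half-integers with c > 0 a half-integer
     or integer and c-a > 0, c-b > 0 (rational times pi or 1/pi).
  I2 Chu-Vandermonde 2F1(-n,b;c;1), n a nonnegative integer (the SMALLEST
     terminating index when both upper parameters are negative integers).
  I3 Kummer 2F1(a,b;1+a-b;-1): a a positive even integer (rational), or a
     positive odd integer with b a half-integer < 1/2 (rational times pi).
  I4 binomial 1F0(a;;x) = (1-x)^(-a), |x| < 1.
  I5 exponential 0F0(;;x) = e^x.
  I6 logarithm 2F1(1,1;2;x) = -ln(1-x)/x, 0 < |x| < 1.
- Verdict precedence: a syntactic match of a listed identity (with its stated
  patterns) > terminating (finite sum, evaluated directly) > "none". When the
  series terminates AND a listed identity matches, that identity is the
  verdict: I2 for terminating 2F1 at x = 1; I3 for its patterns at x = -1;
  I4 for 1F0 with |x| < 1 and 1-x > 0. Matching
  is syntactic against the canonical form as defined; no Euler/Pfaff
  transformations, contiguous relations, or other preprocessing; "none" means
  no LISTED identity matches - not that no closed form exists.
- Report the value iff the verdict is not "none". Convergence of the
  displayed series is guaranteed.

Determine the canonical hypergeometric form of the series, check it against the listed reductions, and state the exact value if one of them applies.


This is \frac{5}{8} * 2F1(-6, 3; -\frac{1}{4}; 1) in reduced canonical form. Verdict: Vandermonde's identity (I2) applies (terminating 2F1 at x = 1 with n = 6, b = 3, c = -\frac{1}{4}). Its exact value is -\frac{195}{1672}.

Key observation: x = 1 and (1)_k (C = 5/8) is k! itself.
Term ratio: r(k) = 1 * (k-6) (k+3) / [(k-\frac{1}{4}) (k+1)] - poly over poly, x = 1 from leading terms; C = \frac{5}{8} at k = 0.


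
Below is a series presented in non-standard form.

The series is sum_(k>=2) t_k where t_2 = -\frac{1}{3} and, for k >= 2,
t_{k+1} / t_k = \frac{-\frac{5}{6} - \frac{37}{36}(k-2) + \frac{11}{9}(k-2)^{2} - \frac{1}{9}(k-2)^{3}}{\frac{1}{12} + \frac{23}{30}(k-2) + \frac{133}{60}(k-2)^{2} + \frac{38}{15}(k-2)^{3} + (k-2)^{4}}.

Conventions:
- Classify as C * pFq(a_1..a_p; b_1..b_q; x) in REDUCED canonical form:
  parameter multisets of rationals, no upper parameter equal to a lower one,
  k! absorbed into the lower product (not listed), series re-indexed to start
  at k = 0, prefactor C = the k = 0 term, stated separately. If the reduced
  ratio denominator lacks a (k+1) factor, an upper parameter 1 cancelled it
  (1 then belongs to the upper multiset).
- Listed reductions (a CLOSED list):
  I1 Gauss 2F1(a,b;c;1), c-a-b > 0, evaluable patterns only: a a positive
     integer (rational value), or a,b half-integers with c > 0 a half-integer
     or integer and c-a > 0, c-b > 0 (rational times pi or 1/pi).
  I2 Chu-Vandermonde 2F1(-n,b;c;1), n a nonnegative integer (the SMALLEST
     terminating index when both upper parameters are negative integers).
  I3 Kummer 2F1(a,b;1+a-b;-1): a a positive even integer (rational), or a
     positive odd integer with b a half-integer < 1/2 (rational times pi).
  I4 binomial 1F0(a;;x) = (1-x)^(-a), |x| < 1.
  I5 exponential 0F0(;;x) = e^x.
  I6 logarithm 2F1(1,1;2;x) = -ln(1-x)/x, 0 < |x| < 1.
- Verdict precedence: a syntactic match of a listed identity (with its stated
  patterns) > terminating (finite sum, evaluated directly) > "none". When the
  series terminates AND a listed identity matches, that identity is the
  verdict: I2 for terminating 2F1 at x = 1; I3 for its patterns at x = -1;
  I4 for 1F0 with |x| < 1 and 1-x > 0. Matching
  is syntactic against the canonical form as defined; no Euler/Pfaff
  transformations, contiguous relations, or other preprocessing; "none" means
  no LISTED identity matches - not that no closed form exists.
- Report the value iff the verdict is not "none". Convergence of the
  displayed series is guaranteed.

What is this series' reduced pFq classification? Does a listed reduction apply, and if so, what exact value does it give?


The tell: t_0 being -\frac{1}{3}, factor the ratio over Q (C = -1/3): negated roots = parameters.
Ratio: r(k) = -\frac{1}{9} * (k-10) (k-\frac{3}{2}) / [(k+\frac{1}{5}) (k+\frac{5}{6}) (k+1)] - poly over poly, x = -\frac{1}{9} from leading terms; C = -\frac{1}{3} at k = 0.

Canonical form: C = -\frac{1}{3} times 2F2 with upper {-10, -\frac{3}{2}}, lower {\frac{1}{5}, \frac{5}{6}}, x = -\frac{1}{9}. Verdict: terminating - the sum ends at index 10 because -10 is a negative integer; exact evaluation follows. Exact value: \frac{578918685864758843184455689}{221638781487024662938265088}.


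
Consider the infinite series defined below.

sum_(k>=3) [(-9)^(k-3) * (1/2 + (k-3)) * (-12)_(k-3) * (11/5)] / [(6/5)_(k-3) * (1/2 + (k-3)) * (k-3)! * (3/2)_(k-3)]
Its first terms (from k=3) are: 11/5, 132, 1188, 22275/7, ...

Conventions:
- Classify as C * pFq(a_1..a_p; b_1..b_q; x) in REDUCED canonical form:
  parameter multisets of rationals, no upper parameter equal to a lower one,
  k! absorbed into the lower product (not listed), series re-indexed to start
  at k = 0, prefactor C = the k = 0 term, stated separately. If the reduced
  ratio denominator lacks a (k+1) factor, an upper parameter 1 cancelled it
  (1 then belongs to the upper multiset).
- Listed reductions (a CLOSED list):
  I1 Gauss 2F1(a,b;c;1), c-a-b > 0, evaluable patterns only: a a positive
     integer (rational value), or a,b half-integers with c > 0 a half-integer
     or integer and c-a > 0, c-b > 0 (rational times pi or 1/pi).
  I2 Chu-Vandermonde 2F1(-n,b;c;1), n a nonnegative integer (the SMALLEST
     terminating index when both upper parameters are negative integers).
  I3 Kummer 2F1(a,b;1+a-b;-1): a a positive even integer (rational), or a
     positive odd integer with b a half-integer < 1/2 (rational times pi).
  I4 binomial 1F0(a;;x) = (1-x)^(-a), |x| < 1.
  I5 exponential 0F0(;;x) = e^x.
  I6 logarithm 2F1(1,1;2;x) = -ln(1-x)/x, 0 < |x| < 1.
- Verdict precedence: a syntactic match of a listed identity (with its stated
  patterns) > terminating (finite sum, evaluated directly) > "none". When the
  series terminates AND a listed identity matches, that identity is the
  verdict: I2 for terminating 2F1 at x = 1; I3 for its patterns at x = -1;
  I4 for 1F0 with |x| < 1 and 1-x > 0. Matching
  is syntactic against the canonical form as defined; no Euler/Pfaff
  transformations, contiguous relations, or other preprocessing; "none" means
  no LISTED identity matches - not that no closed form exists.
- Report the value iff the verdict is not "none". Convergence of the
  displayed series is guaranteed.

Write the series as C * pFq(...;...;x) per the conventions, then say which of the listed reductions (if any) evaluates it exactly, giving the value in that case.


Classification (C = 11/5): 1F2 with upper {-12}, lower {6/5, 3/2}, argument x = -9. Verdict: terminating at k = 12: the factor (-12)_k kills every later term; summing the 13 survivors is exact. Hence: 101997803145237561687907/10052036366819757310.

Key step: t_0 = 11/5 here, and the factor k + 1/2 cancels (top and bottom), leaving C = 11/5, x = -9.
Step ratio: r(k) = (-9) * (k-12) / [(k+6/5) (k+3/2) (k+1)] ; factor over Q: parameters, x = (-9), and C = 11/5.


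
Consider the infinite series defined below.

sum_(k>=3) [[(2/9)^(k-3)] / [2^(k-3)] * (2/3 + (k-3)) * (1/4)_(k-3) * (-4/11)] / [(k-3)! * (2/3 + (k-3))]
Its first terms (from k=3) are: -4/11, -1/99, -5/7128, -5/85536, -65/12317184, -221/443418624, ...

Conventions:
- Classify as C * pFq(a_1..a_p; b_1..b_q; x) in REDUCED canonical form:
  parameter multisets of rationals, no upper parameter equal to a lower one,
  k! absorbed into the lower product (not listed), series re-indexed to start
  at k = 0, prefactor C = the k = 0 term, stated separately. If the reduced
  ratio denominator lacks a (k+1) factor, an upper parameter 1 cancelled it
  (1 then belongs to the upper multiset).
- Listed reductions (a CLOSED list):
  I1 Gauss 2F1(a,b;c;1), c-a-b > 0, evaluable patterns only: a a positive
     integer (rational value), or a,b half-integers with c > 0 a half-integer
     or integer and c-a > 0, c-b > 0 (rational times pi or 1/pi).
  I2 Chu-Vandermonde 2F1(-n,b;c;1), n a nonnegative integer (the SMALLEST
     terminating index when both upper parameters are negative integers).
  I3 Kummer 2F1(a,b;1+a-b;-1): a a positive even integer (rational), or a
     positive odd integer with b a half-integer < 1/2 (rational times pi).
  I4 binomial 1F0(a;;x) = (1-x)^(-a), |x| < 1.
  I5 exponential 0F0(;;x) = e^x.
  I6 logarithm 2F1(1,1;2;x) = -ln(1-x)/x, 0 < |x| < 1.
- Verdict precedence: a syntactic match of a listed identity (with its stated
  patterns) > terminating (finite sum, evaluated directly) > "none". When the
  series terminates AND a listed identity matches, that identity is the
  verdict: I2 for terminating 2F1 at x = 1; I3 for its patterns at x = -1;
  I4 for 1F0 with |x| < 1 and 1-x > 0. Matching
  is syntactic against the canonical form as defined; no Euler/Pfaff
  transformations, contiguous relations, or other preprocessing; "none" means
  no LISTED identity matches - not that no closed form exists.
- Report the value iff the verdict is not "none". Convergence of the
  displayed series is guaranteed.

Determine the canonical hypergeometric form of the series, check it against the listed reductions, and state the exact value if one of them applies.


At argument 1/9: a 1F0 with upper {1/4}, lower {-}, scaled by C = -4/11. Verdict: the binomial series (I4) fires (the 1F0 binomial series: exponent -1/4, x = 1/9). Its exact value is (-4/11) * (8/9)^(-1/4).

Key step: t_0 being -4/11, the two k-th powers (C = -4/11) combine into one argument.
Adjacent-term ratio: r(k) = (1/9) * (k+1/4) / [(k+1)] ; factor over Q: parameters, x = (1/9), and C = -4/11.


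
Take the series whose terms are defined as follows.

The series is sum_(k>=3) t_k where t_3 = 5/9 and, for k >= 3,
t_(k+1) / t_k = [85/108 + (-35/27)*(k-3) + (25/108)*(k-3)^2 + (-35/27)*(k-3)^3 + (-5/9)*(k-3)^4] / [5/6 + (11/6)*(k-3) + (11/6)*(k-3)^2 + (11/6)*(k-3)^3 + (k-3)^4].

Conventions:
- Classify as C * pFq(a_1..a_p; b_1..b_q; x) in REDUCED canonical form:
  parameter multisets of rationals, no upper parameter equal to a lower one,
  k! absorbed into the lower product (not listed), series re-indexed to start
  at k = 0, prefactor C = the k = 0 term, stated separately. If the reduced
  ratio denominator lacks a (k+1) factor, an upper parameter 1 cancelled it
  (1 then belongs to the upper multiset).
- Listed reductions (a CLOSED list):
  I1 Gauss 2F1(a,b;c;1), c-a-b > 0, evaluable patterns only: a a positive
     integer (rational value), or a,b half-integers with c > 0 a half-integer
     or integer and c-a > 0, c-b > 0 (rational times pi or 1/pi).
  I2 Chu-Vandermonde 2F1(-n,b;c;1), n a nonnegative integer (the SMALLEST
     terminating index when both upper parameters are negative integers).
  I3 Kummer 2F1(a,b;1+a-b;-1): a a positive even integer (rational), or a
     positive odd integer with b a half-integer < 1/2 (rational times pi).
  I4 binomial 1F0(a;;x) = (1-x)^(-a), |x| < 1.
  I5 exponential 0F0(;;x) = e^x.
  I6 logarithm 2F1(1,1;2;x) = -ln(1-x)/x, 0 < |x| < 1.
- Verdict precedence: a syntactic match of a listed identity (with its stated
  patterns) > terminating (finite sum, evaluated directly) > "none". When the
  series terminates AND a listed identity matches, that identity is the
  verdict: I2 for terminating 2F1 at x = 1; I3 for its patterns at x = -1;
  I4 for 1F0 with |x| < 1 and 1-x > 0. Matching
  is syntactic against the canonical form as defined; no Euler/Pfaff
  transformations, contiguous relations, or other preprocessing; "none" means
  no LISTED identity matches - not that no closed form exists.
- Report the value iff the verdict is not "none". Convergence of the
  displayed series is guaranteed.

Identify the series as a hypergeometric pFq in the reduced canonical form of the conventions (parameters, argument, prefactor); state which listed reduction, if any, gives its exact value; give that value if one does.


At argument -5/9: a 2F1 with upper {-1/2, 17/6}, lower {5/6}, scaled by C = 5/9. Verdict: none. A 2F1 with upper {-1/2, 17/6} fits none of I1-I6 at x = -5/9; the sum runs forever.

First insight: t_0 being 5/9, cancel k^2 + 1 from the displayed ratio first; then C = 5/9.
Step ratio: r(k) = (-5/9) * (k-1/2) (k+17/6) / [(k+5/6) (k+1)] - rational; roots negated = parameters, x = (-5/9), C = 5/9.


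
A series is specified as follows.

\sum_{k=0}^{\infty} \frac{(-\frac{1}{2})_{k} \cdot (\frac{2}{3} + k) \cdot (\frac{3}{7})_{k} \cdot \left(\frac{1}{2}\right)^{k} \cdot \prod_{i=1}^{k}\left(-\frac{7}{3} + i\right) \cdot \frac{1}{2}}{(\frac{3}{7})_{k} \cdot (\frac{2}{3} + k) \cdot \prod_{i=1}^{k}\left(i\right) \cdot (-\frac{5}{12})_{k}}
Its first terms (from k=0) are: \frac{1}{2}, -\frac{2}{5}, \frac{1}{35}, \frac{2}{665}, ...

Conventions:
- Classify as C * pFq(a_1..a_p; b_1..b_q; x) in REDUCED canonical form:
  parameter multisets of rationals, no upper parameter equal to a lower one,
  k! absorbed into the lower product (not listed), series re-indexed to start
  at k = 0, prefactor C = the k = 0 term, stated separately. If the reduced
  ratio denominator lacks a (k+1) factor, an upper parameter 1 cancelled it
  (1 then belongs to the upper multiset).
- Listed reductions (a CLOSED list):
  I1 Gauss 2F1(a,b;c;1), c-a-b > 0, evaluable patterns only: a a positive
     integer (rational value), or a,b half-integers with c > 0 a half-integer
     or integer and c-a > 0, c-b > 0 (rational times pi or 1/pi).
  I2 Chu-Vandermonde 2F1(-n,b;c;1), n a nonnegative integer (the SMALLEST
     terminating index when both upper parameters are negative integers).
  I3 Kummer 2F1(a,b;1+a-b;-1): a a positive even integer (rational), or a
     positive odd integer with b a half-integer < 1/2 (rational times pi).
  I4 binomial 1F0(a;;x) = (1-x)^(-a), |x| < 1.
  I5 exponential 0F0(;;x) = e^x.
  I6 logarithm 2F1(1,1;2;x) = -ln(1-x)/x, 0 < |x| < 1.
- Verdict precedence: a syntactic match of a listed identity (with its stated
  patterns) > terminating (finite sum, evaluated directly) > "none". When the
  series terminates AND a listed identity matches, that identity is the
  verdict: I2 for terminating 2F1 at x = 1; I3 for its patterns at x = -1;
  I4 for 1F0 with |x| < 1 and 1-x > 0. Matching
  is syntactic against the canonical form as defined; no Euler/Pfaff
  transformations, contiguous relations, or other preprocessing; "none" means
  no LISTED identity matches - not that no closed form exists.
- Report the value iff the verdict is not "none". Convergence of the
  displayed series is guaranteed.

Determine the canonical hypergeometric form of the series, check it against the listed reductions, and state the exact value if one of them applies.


Prefactor \frac{1}{2}, argument \frac{1}{2}: 2F1 with upper {-\frac{4}{3}, -\frac{1}{2}} over lower {-\frac{5}{12}}. Verdict: no listed reduction: x = \frac{1}{2} and upper {-\frac{4}{3}, -\frac{1}{2}} fail every I1-I6 pattern.

First insight: with t_0 = \frac{1}{2}, the factor k + 2/3 cancels (top and bottom), leaving C = 1/2.
Term ratio: r(k) = \frac{1}{2} * (k-\frac{4}{3}) (k-\frac{1}{2}) / [(k-\frac{5}{12}) (k+1)] - poly over poly, x = \frac{1}{2} from leading terms; C = \frac{1}{2} at k = 0.


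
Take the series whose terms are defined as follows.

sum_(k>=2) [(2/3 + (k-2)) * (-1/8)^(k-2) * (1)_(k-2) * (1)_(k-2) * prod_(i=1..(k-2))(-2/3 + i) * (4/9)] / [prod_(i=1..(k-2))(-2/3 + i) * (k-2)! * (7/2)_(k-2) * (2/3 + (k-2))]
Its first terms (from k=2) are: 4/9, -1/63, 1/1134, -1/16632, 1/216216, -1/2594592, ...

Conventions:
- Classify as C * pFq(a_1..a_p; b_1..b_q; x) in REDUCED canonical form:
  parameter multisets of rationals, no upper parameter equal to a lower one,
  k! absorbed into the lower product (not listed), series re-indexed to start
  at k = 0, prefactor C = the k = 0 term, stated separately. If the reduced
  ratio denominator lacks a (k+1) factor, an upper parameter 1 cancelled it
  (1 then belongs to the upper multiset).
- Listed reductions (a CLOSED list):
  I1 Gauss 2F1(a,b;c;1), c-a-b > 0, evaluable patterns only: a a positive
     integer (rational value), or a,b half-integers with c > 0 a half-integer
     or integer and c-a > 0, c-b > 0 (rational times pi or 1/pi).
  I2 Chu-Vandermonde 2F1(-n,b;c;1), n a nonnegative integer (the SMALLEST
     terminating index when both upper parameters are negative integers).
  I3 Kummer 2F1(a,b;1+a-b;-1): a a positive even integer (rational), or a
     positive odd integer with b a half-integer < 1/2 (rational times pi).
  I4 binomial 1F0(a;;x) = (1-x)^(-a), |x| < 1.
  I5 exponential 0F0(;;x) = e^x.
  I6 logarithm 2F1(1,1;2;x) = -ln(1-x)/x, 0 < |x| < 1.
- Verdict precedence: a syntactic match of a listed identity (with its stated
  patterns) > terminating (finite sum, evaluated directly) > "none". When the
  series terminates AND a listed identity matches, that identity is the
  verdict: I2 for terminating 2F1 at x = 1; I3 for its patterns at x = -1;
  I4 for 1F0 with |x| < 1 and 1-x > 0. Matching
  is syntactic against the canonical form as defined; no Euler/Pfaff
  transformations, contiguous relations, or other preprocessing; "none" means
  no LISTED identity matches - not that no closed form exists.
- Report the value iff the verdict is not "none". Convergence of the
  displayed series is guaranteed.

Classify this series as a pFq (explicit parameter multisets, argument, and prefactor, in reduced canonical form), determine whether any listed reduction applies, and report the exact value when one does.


The series (x = -1/8) is 2F1: upper {1, 1}, lower {7/2}, prefactor 4/9. Verdict: none. No listed pattern accepts 2F1(1, 1; 7/2; -1/8).

Key step: t_0 being 4/9, the parameter 1/3 appears in both the upper and lower lists and cancels (alongside the other common factor).
Term ratio: r(k) = (-1/8) * (k+1) (k+1) / [(k+7/2) (k+1)] - rational in k, leading ratio (-1/8); with t_0 = 4/9, classification follows.


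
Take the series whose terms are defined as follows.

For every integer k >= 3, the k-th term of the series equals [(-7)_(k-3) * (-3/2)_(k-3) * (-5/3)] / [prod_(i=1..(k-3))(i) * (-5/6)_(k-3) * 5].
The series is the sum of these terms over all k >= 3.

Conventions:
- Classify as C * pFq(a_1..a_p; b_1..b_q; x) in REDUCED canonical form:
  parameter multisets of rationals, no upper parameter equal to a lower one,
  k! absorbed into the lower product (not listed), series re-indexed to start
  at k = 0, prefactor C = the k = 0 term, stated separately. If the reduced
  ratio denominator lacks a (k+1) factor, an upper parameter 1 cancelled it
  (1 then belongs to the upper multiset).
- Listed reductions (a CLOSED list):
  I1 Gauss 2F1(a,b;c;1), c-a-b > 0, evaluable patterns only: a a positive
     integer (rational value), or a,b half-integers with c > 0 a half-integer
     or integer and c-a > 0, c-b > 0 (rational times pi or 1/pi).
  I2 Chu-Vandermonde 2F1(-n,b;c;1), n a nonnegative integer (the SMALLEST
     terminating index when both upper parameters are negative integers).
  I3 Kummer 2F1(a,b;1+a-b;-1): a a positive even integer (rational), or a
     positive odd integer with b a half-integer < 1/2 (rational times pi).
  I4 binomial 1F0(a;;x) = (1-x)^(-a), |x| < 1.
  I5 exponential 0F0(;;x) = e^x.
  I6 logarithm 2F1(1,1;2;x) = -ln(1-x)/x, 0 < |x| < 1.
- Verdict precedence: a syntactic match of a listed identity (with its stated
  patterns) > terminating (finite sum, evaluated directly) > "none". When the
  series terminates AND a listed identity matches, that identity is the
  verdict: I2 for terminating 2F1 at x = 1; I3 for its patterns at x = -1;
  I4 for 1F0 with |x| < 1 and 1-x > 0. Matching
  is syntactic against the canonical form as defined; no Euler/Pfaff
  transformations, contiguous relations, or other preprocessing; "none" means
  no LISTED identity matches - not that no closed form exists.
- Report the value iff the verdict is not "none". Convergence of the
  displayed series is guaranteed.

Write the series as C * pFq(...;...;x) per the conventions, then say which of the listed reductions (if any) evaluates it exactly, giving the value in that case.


Prefactor -1/3, argument 1: 2F1 with upper {-7, -3/2} over lower {-5/6}. Verdict: Chu-Vandermonde (I2) fires (terminating 2F1 at x = 1 with n = 7, b = -3/2, c = -5/6). Its exact value is 3063808/114855.

Key observation: x = 1 and the product of the first k integers (prefactor -1/3) is k!.
Ratio: r(k) = 1 * (k-7) (k-3/2) / [(k-5/6) (k+1)] - rational; roots negated = parameters, x = 1, C = -1/3.
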